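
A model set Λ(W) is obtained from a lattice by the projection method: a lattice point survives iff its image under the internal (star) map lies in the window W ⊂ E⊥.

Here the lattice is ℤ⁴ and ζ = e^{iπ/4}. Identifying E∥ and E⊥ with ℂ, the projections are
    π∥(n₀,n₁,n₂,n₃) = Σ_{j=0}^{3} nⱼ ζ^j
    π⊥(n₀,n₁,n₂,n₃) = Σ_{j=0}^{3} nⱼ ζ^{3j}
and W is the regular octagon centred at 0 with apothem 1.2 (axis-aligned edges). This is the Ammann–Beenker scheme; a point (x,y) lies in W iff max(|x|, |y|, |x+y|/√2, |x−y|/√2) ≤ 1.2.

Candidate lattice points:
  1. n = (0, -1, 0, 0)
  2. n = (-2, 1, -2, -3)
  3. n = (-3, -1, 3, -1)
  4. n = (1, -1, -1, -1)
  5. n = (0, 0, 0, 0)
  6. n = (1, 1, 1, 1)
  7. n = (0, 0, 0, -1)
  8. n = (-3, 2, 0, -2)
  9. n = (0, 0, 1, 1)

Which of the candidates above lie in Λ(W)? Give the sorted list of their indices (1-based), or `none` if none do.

Internal map: ζ^{3j} for j=0..3 gives (1,0), (−√2/2,√2/2), (0,−1), (√2/2,√2/2).
candidate 1: n = (0, -1, 0, 0) → π⊥ ≈ (+0.70711, -0.70711); max(|x|,|y|,|x±y|/√2) = 1.00000 ≤ 1.2 ⇒ ∈ W
candidate 2: n = (-2, 1, -2, -3) → π⊥ ≈ (-4.82843, +0.58579); max(|x|,|y|,|x±y|/√2) = 4.82843 > 1.2 ⇒ ∉ W
candidate 3: n = (-3, -1, 3, -1) → π⊥ ≈ (-3.00000, -4.41421); max(|x|,|y|,|x±y|/√2) = 5.24264 > 1.2 ⇒ ∉ W
candidate 4: n = (1, -1, -1, -1) → π⊥ ≈ (+1.00000, -0.41421); max(|x|,|y|,|x±y|/√2) = 1.00000 ≤ 1.2 ⇒ ∈ W
candidate 5: n = (0, 0, 0, 0) → π⊥ ≈ (+0.00000, +0.00000); max(|x|,|y|,|x±y|/√2) = 0.00000 ≤ 1.2 ⇒ ∈ W
candidate 6: n = (1, 1, 1, 1) → π⊥ ≈ (+1.00000, +0.41421); max(|x|,|y|,|x±y|/√2) = 1.00000 ≤ 1.2 ⇒ ∈ W
candidate 7: n = (0, 0, 0, -1) → π⊥ ≈ (-0.70711, -0.70711); max(|x|,|y|,|x±y|/√2) = 1.00000 ≤ 1.2 ⇒ ∈ W
candidate 8: n = (-3, 2, 0, -2) → π⊥ ≈ (-5.82843, +0.00000); max(|x|,|y|,|x±y|/√2) = 5.82843 > 1.2 ⇒ ∉ W
candidate 9: n = (0, 0, 1, 1) → π⊥ ≈ (+0.70711, -0.29289); max(|x|,|y|,|x±y|/√2) = 0.70711 ≤ 1.2 ⇒ ∈ W

1, 4, 5, 6, 7, 9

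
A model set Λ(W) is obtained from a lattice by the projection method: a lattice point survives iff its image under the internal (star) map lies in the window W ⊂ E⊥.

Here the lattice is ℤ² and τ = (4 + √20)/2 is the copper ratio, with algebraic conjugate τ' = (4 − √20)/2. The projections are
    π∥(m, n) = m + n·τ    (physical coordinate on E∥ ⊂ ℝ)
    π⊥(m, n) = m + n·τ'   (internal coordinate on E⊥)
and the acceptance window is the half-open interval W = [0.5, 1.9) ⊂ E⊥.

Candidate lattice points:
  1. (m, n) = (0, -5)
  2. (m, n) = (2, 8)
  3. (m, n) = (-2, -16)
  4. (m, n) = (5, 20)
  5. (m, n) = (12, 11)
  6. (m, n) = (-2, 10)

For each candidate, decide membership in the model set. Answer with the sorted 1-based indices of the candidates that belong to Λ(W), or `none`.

1, 3

τ' = (4−√20)/2 ≈ -0.2361.
[1] lift (0,-5): star map gives 1.1803; window check 0.5 ≤ 1.1803 < 1.9 is true → IN Λ
[2] lift (2,8): star map gives 0.1115; window check 0.5 ≤ 0.1115 < 1.9 is false → out
[3] lift (-2,-16): star map gives 1.7771; window check 0.5 ≤ 1.7771 < 1.9 is true → IN Λ
[4] lift (5,20): star map gives 0.2786; window check 0.5 ≤ 0.2786 < 1.9 is false → out
[5] lift (12,11): star map gives 9.4033; window check 0.5 ≤ 9.4033 < 1.9 is false → out
[6] lift (-2,10): star map gives -4.3607; window check 0.5 ≤ -4.3607 < 1.9 is false → out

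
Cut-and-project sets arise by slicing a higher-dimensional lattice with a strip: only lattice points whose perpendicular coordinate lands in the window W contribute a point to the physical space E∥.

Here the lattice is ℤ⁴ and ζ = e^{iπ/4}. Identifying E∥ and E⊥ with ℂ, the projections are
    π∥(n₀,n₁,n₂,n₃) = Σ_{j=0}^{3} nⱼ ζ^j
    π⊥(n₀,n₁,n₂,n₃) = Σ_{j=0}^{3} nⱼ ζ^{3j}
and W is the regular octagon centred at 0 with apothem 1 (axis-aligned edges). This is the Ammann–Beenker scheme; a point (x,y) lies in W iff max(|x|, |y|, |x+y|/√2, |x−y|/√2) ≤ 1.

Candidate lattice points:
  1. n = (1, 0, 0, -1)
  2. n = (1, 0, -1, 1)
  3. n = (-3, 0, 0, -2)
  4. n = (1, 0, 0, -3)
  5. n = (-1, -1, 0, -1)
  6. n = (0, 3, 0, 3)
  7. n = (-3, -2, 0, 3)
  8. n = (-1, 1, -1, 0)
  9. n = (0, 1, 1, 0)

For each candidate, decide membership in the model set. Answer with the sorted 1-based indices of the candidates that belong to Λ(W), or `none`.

1, 7, 9

π⊥(n) = n₀ + n₁ζ³ + n₂ζ⁶ + n₃ζ⁹ where ζ = e^{iπ/4}.
#1 (1, 0, 0, -1): internal (0.2929, -0.7071); octagon support 0.7071 vs apothem 1 → ∈ W
#2 (1, 0, -1, 1): internal (1.7071, 1.7071); octagon support 2.4142 vs apothem 1 → ∉ W
#3 (-3, 0, 0, -2): internal (-4.4142, -1.4142); octagon support 4.4142 vs apothem 1 → ∉ W
#4 (1, 0, 0, -3): internal (-1.1213, -2.1213); octagon support 2.2929 vs apothem 1 → ∉ W
#5 (-1, -1, 0, -1): internal (-1.0000, -1.4142); octagon support 1.7071 vs apothem 1 → ∉ W
#6 (0, 3, 0, 3): internal (0.0000, 4.2426); octagon support 4.2426 vs apothem 1 → ∉ W
#7 (-3, -2, 0, 3): internal (0.5355, 0.7071); octagon support 0.8787 vs apothem 1 → ∈ W
#8 (-1, 1, -1, 0): internal (-1.7071, 1.7071); octagon support 2.4142 vs apothem 1 → ∉ W
#9 (0, 1, 1, 0): internal (-0.7071, -0.2929); octagon support 0.7071 vs apothem 1 → ∈ W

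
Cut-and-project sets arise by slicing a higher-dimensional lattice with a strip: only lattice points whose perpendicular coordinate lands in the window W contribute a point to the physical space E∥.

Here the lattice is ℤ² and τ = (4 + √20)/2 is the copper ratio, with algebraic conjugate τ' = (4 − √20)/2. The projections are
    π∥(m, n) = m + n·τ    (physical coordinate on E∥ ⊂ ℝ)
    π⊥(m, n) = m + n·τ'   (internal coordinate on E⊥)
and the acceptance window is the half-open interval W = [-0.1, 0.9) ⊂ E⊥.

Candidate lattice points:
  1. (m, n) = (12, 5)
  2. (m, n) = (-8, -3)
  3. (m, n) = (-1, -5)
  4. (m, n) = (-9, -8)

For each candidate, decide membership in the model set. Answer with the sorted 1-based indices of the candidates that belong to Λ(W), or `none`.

Numerically τ ≈ 4.2361 and τ' = −1/τ ≈ -0.2361.
[1] lift (12,5): star map gives 10.8197; window check -0.1 ≤ 10.8197 < 0.9 is false → out
[2] lift (-8,-3): star map gives -7.2918; window check -0.1 ≤ -7.2918 < 0.9 is false → out
[3] lift (-1,-5): star map gives 0.1803; window check -0.1 ≤ 0.1803 < 0.9 is true → IN Λ
[4] lift (-9,-8): star map gives -7.1115; window check -0.1 ≤ -7.1115 < 0.9 is false → out

3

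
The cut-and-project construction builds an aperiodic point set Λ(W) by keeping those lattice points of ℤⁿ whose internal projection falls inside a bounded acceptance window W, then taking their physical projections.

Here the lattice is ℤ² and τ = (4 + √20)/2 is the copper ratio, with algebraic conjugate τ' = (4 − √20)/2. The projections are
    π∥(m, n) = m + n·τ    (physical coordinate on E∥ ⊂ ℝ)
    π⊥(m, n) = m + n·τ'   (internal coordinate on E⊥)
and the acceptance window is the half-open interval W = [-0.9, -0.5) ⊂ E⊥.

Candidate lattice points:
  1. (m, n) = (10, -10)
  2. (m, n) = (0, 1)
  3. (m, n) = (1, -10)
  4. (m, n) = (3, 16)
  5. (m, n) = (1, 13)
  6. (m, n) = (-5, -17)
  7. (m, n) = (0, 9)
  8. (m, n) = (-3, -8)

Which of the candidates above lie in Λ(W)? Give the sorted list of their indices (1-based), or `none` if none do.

τ' = (4−√20)/2 ≈ -0.23607.
[1] lift (10,-10): star map gives 12.36068; window check -0.9 ≤ 12.36068 < -0.5 is false → out
[2] lift (0,1): star map gives -0.23607; window check -0.9 ≤ -0.23607 < -0.5 is false → out
[3] lift (1,-10): star map gives 3.36068; window check -0.9 ≤ 3.36068 < -0.5 is false → out
[4] lift (3,16): star map gives -0.77709; window check -0.9 ≤ -0.77709 < -0.5 is true → IN Λ
[5] lift (1,13): star map gives -2.06888; window check -0.9 ≤ -2.06888 < -0.5 is false → out
[6] lift (-5,-17): star map gives -0.98684; window check -0.9 ≤ -0.98684 < -0.5 is false → out
[7] lift (0,9): star map gives -2.12461; window check -0.9 ≤ -2.12461 < -0.5 is false → out
[8] lift (-3,-8): star map gives -1.11146; window check -0.9 ≤ -1.11146 < -0.5 is false → out

4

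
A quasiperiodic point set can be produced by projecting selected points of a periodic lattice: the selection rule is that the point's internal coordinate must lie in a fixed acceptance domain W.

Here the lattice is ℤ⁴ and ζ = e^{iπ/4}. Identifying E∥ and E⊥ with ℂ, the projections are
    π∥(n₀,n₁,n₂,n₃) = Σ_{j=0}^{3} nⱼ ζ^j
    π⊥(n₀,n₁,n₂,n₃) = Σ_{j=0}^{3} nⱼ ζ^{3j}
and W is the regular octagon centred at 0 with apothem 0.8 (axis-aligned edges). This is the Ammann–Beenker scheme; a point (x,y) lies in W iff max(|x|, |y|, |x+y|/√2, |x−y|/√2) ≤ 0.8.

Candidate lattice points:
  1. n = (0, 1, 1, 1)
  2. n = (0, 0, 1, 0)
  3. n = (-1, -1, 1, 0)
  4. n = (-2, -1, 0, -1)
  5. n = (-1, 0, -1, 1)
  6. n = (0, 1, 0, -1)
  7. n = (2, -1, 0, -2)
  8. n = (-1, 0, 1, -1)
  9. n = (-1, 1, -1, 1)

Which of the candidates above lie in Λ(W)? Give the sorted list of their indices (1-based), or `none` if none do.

1

With ζ = e^{iπ/4} the internal vectors are ζ^0,ζ^3,ζ^6,ζ^9.
candidate 1: n = (0, 1, 1, 1) → π⊥ ≈ (+0.0000, +0.4142); max(|x|,|y|,|x±y|/√2) = 0.4142 ≤ 0.8 ⇒ ∈ W
candidate 2: n = (0, 0, 1, 0) → π⊥ ≈ (+0.0000, -1.0000); max(|x|,|y|,|x±y|/√2) = 1.0000 > 0.8 ⇒ ∉ W
candidate 3: n = (-1, -1, 1, 0) → π⊥ ≈ (-0.2929, -1.7071); max(|x|,|y|,|x±y|/√2) = 1.7071 > 0.8 ⇒ ∉ W
candidate 4: n = (-2, -1, 0, -1) → π⊥ ≈ (-2.0000, -1.4142); max(|x|,|y|,|x±y|/√2) = 2.4142 > 0.8 ⇒ ∉ W
candidate 5: n = (-1, 0, -1, 1) → π⊥ ≈ (-0.2929, +1.7071); max(|x|,|y|,|x±y|/√2) = 1.7071 > 0.8 ⇒ ∉ W
candidate 6: n = (0, 1, 0, -1) → π⊥ ≈ (-1.4142, +0.0000); max(|x|,|y|,|x±y|/√2) = 1.4142 > 0.8 ⇒ ∉ W
candidate 7: n = (2, -1, 0, -2) → π⊥ ≈ (+1.2929, -2.1213); max(|x|,|y|,|x±y|/√2) = 2.4142 > 0.8 ⇒ ∉ W
candidate 8: n = (-1, 0, 1, -1) → π⊥ ≈ (-1.7071, -1.7071); max(|x|,|y|,|x±y|/√2) = 2.4142 > 0.8 ⇒ ∉ W
candidate 9: n = (-1, 1, -1, 1) → π⊥ ≈ (-1.0000, +2.4142); max(|x|,|y|,|x±y|/√2) = 2.4142 > 0.8 ⇒ ∉ W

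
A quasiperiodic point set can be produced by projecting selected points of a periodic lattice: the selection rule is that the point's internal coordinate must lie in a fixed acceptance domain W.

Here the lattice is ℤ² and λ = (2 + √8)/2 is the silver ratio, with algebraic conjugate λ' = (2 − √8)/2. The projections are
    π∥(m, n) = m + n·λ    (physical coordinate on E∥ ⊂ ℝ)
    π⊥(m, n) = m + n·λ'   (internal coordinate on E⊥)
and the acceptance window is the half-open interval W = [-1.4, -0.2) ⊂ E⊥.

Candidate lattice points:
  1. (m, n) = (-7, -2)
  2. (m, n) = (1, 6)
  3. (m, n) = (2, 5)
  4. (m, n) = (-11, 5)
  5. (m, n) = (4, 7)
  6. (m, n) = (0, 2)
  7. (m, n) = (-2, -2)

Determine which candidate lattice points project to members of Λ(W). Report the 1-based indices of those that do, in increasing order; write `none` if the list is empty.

6, 7

Compute λ' = (2−√8)/2 = -0.414214, so π⊥(m,n) = m -0.414214·n.
#1 (-7,-2): internal coord -7 + (-2)·λ' = -6.171573; -6.171573 ∉ [-1.4, -0.2) → out
#2 (1,6): internal coord 1 + (6)·λ' = -1.485281; -1.485281 ∉ [-1.4, -0.2) → out
#3 (2,5): internal coord 2 + (5)·λ' = -0.071068; -0.071068 ∉ [-1.4, -0.2) → out
#4 (-11,5): internal coord -11 + (5)·λ' = -13.071068; -13.071068 ∉ [-1.4, -0.2) → out
#5 (4,7): internal coord 4 + (7)·λ' = +1.100505; +1.100505 ∉ [-1.4, -0.2) → out
#6 (0,2): internal coord 0 + (2)·λ' = -0.828427; -0.828427 ∈ [-1.4, -0.2) → IN Λ
#7 (-2,-2): internal coord -2 + (-2)·λ' = -1.171573; -1.171573 ∈ [-1.4, -0.2) → IN Λ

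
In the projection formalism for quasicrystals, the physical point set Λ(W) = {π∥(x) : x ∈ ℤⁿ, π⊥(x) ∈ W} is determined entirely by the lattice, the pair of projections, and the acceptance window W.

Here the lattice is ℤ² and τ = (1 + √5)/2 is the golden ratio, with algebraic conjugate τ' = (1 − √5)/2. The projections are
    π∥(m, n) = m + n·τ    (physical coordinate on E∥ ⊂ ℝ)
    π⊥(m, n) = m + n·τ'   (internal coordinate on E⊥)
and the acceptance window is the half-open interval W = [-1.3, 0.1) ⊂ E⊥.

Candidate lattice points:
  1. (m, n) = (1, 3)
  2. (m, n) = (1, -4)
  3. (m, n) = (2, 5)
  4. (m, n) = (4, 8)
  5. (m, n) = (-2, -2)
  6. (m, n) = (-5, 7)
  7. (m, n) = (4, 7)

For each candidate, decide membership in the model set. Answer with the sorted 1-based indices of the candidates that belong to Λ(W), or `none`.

Compute τ' = (1−√5)/2 = -0.6180, so π⊥(m,n) = m -0.6180·n.
[1] lift (1,3): star map gives -0.8541; window check -1.3 ≤ -0.8541 < 0.1 is true → IN Λ
[2] lift (1,-4): star map gives 3.4721; window check -1.3 ≤ 3.4721 < 0.1 is false → out
[3] lift (2,5): star map gives -1.0902; window check -1.3 ≤ -1.0902 < 0.1 is true → IN Λ
[4] lift (4,8): star map gives -0.9443; window check -1.3 ≤ -0.9443 < 0.1 is true → IN Λ
[5] lift (-2,-2): star map gives -0.7639; window check -1.3 ≤ -0.7639 < 0.1 is true → IN Λ
[6] lift (-5,7): star map gives -9.3262; window check -1.3 ≤ -9.3262 < 0.1 is false → out
[7] lift (4,7): star map gives -0.3262; window check -1.3 ≤ -0.3262 < 0.1 is true → IN Λ

1, 3, 4, 5, 7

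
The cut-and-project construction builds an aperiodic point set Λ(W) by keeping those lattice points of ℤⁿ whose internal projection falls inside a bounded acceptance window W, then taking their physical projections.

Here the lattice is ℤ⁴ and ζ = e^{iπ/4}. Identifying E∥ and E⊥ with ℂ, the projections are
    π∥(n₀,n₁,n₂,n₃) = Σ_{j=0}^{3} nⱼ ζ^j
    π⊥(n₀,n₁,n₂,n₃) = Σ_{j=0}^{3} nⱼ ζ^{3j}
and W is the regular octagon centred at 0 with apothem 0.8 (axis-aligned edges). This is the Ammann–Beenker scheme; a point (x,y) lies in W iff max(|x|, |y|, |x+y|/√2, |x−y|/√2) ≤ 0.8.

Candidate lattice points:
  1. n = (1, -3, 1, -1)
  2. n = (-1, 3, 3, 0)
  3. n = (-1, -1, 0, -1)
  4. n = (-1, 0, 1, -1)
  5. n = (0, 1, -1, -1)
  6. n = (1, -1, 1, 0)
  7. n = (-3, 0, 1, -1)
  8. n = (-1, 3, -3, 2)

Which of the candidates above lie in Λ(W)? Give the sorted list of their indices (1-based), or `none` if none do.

none

Internal map: ζ^{3j} for j=0..3 gives (1,0), (−√2/2,√2/2), (0,−1), (√2/2,√2/2).
#1 (1, -3, 1, -1): internal (2.41421, -3.82843); octagon support 4.41421 vs apothem 0.8 → ∉ W
#2 (-1, 3, 3, 0): internal (-3.12132, -0.87868); octagon support 3.12132 vs apothem 0.8 → ∉ W
#3 (-1, -1, 0, -1): internal (-1.00000, -1.41421); octagon support 1.70711 vs apothem 0.8 → ∉ W
#4 (-1, 0, 1, -1): internal (-1.70711, -1.70711); octagon support 2.41421 vs apothem 0.8 → ∉ W
#5 (0, 1, -1, -1): internal (-1.41421, 1.00000); octagon support 1.70711 vs apothem 0.8 → ∉ W
#6 (1, -1, 1, 0): internal (1.70711, -1.70711); octagon support 2.41421 vs apothem 0.8 → ∉ W
#7 (-3, 0, 1, -1): internal (-3.70711, -1.70711); octagon support 3.82843 vs apothem 0.8 → ∉ W
#8 (-1, 3, -3, 2): internal (-1.70711, 6.53553); octagon support 6.53553 vs apothem 0.8 → ∉ W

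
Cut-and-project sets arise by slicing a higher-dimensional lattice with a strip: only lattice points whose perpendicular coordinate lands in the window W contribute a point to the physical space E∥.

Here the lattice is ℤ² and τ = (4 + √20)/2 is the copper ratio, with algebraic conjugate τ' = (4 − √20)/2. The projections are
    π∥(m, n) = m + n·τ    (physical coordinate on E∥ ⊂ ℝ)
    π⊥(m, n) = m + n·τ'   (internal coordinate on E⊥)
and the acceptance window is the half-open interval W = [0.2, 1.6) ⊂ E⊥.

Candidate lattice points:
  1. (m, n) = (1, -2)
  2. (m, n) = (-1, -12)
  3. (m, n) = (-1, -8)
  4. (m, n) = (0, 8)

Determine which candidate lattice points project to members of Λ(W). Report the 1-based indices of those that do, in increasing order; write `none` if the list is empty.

1, 3

Numerically τ ≈ 4.23607 and τ' = −1/τ ≈ -0.23607.
candidate 1: (m,n)=(1,-2) → π∥ = 1-2·τ ≈ -7.47214, π⊥ = 1-2·τ' ≈ 1.47214 ∈ [0.2, 1.6) ⇒ IN Λ
candidate 2: (m,n)=(-1,-12) → π∥ = -1-12·τ ≈ -51.83282, π⊥ = -1-12·τ' ≈ 1.83282 ∉ [0.2, 1.6) ⇒ out
candidate 3: (m,n)=(-1,-8) → π∥ = -1-8·τ ≈ -34.88854, π⊥ = -1-8·τ' ≈ 0.88854 ∈ [0.2, 1.6) ⇒ IN Λ
candidate 4: (m,n)=(0,8) → π∥ = 0+8·τ ≈ 33.88854, π⊥ = 0+8·τ' ≈ -1.88854 ∉ [0.2, 1.6) ⇒ out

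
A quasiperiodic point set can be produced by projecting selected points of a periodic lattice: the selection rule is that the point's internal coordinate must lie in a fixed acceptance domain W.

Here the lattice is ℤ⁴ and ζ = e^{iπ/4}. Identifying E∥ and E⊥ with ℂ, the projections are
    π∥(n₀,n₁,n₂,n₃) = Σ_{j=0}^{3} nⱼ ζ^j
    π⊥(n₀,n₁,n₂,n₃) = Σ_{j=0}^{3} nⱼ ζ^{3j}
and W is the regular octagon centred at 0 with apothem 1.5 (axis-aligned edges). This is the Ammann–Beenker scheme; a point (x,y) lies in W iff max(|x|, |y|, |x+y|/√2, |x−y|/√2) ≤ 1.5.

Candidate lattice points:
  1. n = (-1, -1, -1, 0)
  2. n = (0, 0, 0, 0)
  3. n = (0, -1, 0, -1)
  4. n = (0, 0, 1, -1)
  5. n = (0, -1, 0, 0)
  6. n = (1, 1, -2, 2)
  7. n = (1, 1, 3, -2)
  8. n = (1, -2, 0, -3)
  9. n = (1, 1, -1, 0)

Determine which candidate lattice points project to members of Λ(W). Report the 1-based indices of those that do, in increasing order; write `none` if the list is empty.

1, 2, 3, 5

π⊥(n) = n₀ + n₁ζ³ + n₂ζ⁶ + n₃ζ⁹ where ζ = e^{iπ/4}.
candidate 1: n = (-1, -1, -1, 0) → π⊥ ≈ (-0.29289, +0.29289); max(|x|,|y|,|x±y|/√2) = 0.41421 ≤ 1.5 ⇒ ∈ W
candidate 2: n = (0, 0, 0, 0) → π⊥ ≈ (+0.00000, +0.00000); max(|x|,|y|,|x±y|/√2) = 0.00000 ≤ 1.5 ⇒ ∈ W
candidate 3: n = (0, -1, 0, -1) → π⊥ ≈ (+0.00000, -1.41421); max(|x|,|y|,|x±y|/√2) = 1.41421 ≤ 1.5 ⇒ ∈ W
candidate 4: n = (0, 0, 1, -1) → π⊥ ≈ (-0.70711, -1.70711); max(|x|,|y|,|x±y|/√2) = 1.70711 > 1.5 ⇒ ∉ W
candidate 5: n = (0, -1, 0, 0) → π⊥ ≈ (+0.70711, -0.70711); max(|x|,|y|,|x±y|/√2) = 1.00000 ≤ 1.5 ⇒ ∈ W
candidate 6: n = (1, 1, -2, 2) → π⊥ ≈ (+1.70711, +4.12132); max(|x|,|y|,|x±y|/√2) = 4.12132 > 1.5 ⇒ ∉ W
candidate 7: n = (1, 1, 3, -2) → π⊥ ≈ (-1.12132, -3.70711); max(|x|,|y|,|x±y|/√2) = 3.70711 > 1.5 ⇒ ∉ W
candidate 8: n = (1, -2, 0, -3) → π⊥ ≈ (+0.29289, -3.53553); max(|x|,|y|,|x±y|/√2) = 3.53553 > 1.5 ⇒ ∉ W
candidate 9: n = (1, 1, -1, 0) → π⊥ ≈ (+0.29289, +1.70711); max(|x|,|y|,|x±y|/√2) = 1.70711 > 1.5 ⇒ ∉ W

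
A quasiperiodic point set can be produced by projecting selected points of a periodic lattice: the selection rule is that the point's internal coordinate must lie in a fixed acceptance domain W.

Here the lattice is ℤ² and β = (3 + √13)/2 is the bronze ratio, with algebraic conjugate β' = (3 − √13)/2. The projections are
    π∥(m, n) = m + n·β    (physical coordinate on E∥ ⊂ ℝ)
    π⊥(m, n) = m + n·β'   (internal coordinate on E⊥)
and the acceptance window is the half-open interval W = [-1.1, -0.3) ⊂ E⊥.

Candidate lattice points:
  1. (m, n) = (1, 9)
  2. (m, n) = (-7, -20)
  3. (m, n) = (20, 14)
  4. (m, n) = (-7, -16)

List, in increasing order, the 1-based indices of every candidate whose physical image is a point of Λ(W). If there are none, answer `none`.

2

β' = (3−√13)/2 ≈ -0.3028.
candidate 1: (m,n)=(1,9) → π∥ = 1+9·β ≈ 30.7250, π⊥ = 1+9·β' ≈ -1.7250 ∉ [-1.1, -0.3) ⇒ out
candidate 2: (m,n)=(-7,-20) → π∥ = -7-20·β ≈ -73.0555, π⊥ = -7-20·β' ≈ -0.9445 ∈ [-1.1, -0.3) ⇒ IN Λ
candidate 3: (m,n)=(20,14) → π∥ = 20+14·β ≈ 66.2389, π⊥ = 20+14·β' ≈ 15.7611 ∉ [-1.1, -0.3) ⇒ out
candidate 4: (m,n)=(-7,-16) → π∥ = -7-16·β ≈ -59.8444, π⊥ = -7-16·β' ≈ -2.1556 ∉ [-1.1, -0.3) ⇒ out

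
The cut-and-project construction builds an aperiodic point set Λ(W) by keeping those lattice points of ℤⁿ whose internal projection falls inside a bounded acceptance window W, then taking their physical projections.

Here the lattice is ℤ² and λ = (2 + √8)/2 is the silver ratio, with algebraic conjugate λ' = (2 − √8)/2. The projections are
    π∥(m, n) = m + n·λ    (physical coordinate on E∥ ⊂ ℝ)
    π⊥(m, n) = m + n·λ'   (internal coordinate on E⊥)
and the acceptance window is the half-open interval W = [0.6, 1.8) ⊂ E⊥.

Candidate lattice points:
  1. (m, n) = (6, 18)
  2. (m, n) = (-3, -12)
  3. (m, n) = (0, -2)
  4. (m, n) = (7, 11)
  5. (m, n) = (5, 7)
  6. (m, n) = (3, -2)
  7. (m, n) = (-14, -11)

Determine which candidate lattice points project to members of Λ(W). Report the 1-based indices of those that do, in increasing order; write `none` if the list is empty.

3

Compute λ' = (2−√8)/2 = -0.4142, so π⊥(m,n) = m -0.4142·n.
#1 (6,18): internal coord 6 + (18)·λ' = -1.4558; -1.4558 ∉ [0.6, 1.8) → out
#2 (-3,-12): internal coord -3 + (-12)·λ' = +1.9706; +1.9706 ∉ [0.6, 1.8) → out
#3 (0,-2): internal coord 0 + (-2)·λ' = +0.8284; +0.8284 ∈ [0.6, 1.8) → IN Λ
#4 (7,11): internal coord 7 + (11)·λ' = +2.4437; +2.4437 ∉ [0.6, 1.8) → out
#5 (5,7): internal coord 5 + (7)·λ' = +2.1005; +2.1005 ∉ [0.6, 1.8) → out
#6 (3,-2): internal coord 3 + (-2)·λ' = +3.8284; +3.8284 ∉ [0.6, 1.8) → out
#7 (-14,-11): internal coord -14 + (-11)·λ' = -9.4437; -9.4437 ∉ [0.6, 1.8) → out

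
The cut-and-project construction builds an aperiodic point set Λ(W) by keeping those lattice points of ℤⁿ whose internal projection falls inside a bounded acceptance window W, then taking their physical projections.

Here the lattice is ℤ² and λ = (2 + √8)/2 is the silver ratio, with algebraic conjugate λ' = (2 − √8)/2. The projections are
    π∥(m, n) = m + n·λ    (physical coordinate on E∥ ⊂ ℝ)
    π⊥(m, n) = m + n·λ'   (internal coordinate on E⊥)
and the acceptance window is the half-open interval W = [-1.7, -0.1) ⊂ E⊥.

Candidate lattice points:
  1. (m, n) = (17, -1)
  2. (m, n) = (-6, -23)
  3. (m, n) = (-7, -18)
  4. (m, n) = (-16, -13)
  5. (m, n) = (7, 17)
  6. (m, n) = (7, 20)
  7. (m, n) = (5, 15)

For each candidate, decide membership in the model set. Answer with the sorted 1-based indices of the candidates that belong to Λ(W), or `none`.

Compute λ' = (2−√8)/2 = -0.4142, so π⊥(m,n) = m -0.4142·n.
#1 (17,-1): internal coord 17 + (-1)·λ' = +17.4142; +17.4142 ∉ [-1.7, -0.1) → out
#2 (-6,-23): internal coord -6 + (-23)·λ' = +3.5269; +3.5269 ∉ [-1.7, -0.1) → out
#3 (-7,-18): internal coord -7 + (-18)·λ' = +0.4558; +0.4558 ∉ [-1.7, -0.1) → out
#4 (-16,-13): internal coord -16 + (-13)·λ' = -10.6152; -10.6152 ∉ [-1.7, -0.1) → out
#5 (7,17): internal coord 7 + (17)·λ' = -0.0416; -0.0416 ∉ [-1.7, -0.1) → out
#6 (7,20): internal coord 7 + (20)·λ' = -1.2843; -1.2843 ∈ [-1.7, -0.1) → IN Λ
#7 (5,15): internal coord 5 + (15)·λ' = -1.2132; -1.2132 ∈ [-1.7, -0.1) → IN Λ

6, 7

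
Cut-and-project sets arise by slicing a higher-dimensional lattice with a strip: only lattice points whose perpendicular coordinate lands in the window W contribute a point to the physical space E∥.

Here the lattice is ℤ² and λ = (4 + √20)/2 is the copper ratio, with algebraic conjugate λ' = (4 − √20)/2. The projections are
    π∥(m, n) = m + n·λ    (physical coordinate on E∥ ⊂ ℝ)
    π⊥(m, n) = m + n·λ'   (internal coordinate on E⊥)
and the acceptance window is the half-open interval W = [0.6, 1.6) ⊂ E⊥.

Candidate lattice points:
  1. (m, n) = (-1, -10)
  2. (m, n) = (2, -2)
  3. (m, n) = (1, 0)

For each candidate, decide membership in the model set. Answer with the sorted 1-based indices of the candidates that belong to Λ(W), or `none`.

λ' = (4−√20)/2 ≈ -0.2361.
#1 (-1,-10): internal coord -1 + (-10)·λ' = +1.3607; +1.3607 ∈ [0.6, 1.6) → IN Λ
#2 (2,-2): internal coord 2 + (-2)·λ' = +2.4721; +2.4721 ∉ [0.6, 1.6) → out
#3 (1,0): internal coord 1 + (0)·λ' = +1.0000; +1.0000 ∈ [0.6, 1.6) → IN Λ

1, 3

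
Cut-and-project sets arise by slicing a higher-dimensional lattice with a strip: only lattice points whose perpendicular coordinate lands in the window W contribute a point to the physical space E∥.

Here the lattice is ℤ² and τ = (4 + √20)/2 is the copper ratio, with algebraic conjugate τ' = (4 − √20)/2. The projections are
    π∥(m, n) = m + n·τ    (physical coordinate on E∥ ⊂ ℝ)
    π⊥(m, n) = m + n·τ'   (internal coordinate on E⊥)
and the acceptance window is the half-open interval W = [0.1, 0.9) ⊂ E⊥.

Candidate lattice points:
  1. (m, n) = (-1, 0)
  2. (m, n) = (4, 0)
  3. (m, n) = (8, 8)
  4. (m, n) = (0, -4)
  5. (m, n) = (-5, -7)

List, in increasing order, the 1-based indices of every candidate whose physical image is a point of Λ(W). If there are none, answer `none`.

none

τ' = (4−√20)/2 ≈ -0.23607.
candidate 1: (m,n)=(-1,0) → π∥ = -1+0·τ ≈ -1.00000, π⊥ = -1+0·τ' ≈ -1.00000 ∉ [0.1, 0.9) ⇒ out
candidate 2: (m,n)=(4,0) → π∥ = 4+0·τ ≈ 4.00000, π⊥ = 4+0·τ' ≈ 4.00000 ∉ [0.1, 0.9) ⇒ out
candidate 3: (m,n)=(8,8) → π∥ = 8+8·τ ≈ 41.88854, π⊥ = 8+8·τ' ≈ 6.11146 ∉ [0.1, 0.9) ⇒ out
candidate 4: (m,n)=(0,-4) → π∥ = 0-4·τ ≈ -16.94427, π⊥ = 0-4·τ' ≈ 0.94427 ∉ [0.1, 0.9) ⇒ out
candidate 5: (m,n)=(-5,-7) → π∥ = -5-7·τ ≈ -34.65248, π⊥ = -5-7·τ' ≈ -3.34752 ∉ [0.1, 0.9) ⇒ out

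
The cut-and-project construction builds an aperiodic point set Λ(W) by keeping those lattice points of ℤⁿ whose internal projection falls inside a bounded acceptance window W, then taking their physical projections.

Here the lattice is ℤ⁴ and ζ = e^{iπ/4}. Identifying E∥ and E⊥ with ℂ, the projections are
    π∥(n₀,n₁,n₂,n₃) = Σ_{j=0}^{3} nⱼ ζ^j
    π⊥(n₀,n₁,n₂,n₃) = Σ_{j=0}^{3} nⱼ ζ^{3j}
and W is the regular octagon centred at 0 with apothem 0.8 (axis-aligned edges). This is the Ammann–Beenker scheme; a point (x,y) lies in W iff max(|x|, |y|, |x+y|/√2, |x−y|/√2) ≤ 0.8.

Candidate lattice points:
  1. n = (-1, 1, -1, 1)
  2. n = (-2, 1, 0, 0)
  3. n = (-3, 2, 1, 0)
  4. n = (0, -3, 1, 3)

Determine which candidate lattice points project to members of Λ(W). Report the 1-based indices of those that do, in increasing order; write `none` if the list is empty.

Internal map: ζ^{3j} for j=0..3 gives (1,0), (−√2/2,√2/2), (0,−1), (√2/2,√2/2).
#1 (-1, 1, -1, 1): internal (-1.0000, 2.4142); octagon support 2.4142 vs apothem 0.8 → ∉ W
#2 (-2, 1, 0, 0): internal (-2.7071, 0.7071); octagon support 2.7071 vs apothem 0.8 → ∉ W
#3 (-3, 2, 1, 0): internal (-4.4142, 0.4142); octagon support 4.4142 vs apothem 0.8 → ∉ W
#4 (0, -3, 1, 3): internal (4.2426, -1.0000); octagon support 4.2426 vs apothem 0.8 → ∉ W

none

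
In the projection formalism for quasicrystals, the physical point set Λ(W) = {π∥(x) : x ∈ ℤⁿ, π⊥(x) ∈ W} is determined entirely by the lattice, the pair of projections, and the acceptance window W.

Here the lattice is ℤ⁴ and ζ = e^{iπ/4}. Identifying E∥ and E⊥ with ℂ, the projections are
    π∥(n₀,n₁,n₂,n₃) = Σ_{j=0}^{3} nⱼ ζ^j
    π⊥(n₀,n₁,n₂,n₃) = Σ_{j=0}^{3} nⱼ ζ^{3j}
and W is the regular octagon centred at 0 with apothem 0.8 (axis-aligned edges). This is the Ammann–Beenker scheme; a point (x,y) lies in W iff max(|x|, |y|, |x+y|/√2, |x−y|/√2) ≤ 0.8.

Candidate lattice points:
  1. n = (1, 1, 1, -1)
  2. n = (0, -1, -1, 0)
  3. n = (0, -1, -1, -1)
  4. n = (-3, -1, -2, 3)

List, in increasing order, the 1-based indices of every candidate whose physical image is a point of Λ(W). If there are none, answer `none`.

With ζ = e^{iπ/4} the internal vectors are ζ^0,ζ^3,ζ^6,ζ^9.
candidate 1: n = (1, 1, 1, -1) → π⊥ ≈ (-0.4142, -1.0000); max(|x|,|y|,|x±y|/√2) = 1.0000 > 0.8 ⇒ ∉ W
candidate 2: n = (0, -1, -1, 0) → π⊥ ≈ (+0.7071, +0.2929); max(|x|,|y|,|x±y|/√2) = 0.7071 ≤ 0.8 ⇒ ∈ W
candidate 3: n = (0, -1, -1, -1) → π⊥ ≈ (+0.0000, -0.4142); max(|x|,|y|,|x±y|/√2) = 0.4142 ≤ 0.8 ⇒ ∈ W
candidate 4: n = (-3, -1, -2, 3) → π⊥ ≈ (-0.1716, +3.4142); max(|x|,|y|,|x±y|/√2) = 3.4142 > 0.8 ⇒ ∉ W

2, 3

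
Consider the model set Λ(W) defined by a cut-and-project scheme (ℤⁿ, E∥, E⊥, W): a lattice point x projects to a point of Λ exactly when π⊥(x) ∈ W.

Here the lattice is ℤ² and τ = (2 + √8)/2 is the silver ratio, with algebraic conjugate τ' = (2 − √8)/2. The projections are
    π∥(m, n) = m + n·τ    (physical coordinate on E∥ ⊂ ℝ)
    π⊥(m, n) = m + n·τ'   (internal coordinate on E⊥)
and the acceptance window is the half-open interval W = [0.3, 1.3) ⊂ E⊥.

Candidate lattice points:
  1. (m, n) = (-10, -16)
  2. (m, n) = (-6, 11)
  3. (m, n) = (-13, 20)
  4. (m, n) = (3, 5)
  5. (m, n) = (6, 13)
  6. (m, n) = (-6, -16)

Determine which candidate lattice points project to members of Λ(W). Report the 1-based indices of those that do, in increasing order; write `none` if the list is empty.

Numerically τ ≈ 2.41421 and τ' = −1/τ ≈ -0.41421.
candidate 1: (m,n)=(-10,-16) → π∥ = -10-16·τ ≈ -48.62742, π⊥ = -10-16·τ' ≈ -3.37258 ∉ [0.3, 1.3) ⇒ out
candidate 2: (m,n)=(-6,11) → π∥ = -6+11·τ ≈ 20.55635, π⊥ = -6+11·τ' ≈ -10.55635 ∉ [0.3, 1.3) ⇒ out
candidate 3: (m,n)=(-13,20) → π∥ = -13+20·τ ≈ 35.28427, π⊥ = -13+20·τ' ≈ -21.28427 ∉ [0.3, 1.3) ⇒ out
candidate 4: (m,n)=(3,5) → π∥ = 3+5·τ ≈ 15.07107, π⊥ = 3+5·τ' ≈ 0.92893 ∈ [0.3, 1.3) ⇒ IN Λ
candidate 5: (m,n)=(6,13) → π∥ = 6+13·τ ≈ 37.38478, π⊥ = 6+13·τ' ≈ 0.61522 ∈ [0.3, 1.3) ⇒ IN Λ
candidate 6: (m,n)=(-6,-16) → π∥ = -6-16·τ ≈ -44.62742, π⊥ = -6-16·τ' ≈ 0.62742 ∈ [0.3, 1.3) ⇒ IN Λ

4, 5, 6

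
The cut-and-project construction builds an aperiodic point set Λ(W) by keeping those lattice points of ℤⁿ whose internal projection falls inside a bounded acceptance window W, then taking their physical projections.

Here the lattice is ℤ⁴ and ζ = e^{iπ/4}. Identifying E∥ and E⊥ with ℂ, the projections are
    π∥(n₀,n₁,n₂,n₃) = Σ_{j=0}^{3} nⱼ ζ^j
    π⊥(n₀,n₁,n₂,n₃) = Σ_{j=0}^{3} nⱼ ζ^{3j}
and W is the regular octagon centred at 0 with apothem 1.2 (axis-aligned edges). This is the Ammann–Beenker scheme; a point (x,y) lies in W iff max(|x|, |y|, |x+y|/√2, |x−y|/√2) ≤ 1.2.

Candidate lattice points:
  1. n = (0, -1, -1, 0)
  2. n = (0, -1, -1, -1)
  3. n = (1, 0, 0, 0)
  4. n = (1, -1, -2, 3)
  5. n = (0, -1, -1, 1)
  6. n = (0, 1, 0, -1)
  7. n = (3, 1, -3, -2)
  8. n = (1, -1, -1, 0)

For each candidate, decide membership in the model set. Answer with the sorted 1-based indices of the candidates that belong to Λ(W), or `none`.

With ζ = e^{iπ/4} the internal vectors are ζ^0,ζ^3,ζ^6,ζ^9.
candidate 1: n = (0, -1, -1, 0) → π⊥ ≈ (+0.7071, +0.2929); max(|x|,|y|,|x±y|/√2) = 0.7071 ≤ 1.2 ⇒ ∈ W
candidate 2: n = (0, -1, -1, -1) → π⊥ ≈ (+0.0000, -0.4142); max(|x|,|y|,|x±y|/√2) = 0.4142 ≤ 1.2 ⇒ ∈ W
candidate 3: n = (1, 0, 0, 0) → π⊥ ≈ (+1.0000, +0.0000); max(|x|,|y|,|x±y|/√2) = 1.0000 ≤ 1.2 ⇒ ∈ W
candidate 4: n = (1, -1, -2, 3) → π⊥ ≈ (+3.8284, +3.4142); max(|x|,|y|,|x±y|/√2) = 5.1213 > 1.2 ⇒ ∉ W
candidate 5: n = (0, -1, -1, 1) → π⊥ ≈ (+1.4142, +1.0000); max(|x|,|y|,|x±y|/√2) = 1.7071 > 1.2 ⇒ ∉ W
candidate 6: n = (0, 1, 0, -1) → π⊥ ≈ (-1.4142, +0.0000); max(|x|,|y|,|x±y|/√2) = 1.4142 > 1.2 ⇒ ∉ W
candidate 7: n = (3, 1, -3, -2) → π⊥ ≈ (+0.8787, +2.2929); max(|x|,|y|,|x±y|/√2) = 2.2929 > 1.2 ⇒ ∉ W
candidate 8: n = (1, -1, -1, 0) → π⊥ ≈ (+1.7071, +0.2929); max(|x|,|y|,|x±y|/√2) = 1.7071 > 1.2 ⇒ ∉ W

1, 2, 3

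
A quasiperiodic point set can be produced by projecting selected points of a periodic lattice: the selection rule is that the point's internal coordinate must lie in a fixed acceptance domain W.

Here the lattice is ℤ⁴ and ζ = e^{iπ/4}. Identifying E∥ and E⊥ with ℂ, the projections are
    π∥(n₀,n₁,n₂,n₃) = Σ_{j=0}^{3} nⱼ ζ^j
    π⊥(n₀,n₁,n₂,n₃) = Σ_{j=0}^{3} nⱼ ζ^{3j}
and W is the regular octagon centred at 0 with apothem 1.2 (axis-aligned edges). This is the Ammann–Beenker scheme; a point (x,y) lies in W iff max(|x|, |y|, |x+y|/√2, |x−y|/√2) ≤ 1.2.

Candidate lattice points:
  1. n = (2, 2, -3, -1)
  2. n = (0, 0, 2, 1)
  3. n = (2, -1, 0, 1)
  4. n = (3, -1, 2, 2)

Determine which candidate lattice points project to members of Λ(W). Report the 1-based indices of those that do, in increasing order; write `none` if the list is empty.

none

With ζ = e^{iπ/4} the internal vectors are ζ^0,ζ^3,ζ^6,ζ^9.
#1 (2, 2, -3, -1): internal (-0.12132, 3.70711); octagon support 3.70711 vs apothem 1.2 → ∉ W
#2 (0, 0, 2, 1): internal (0.70711, -1.29289); octagon support 1.41421 vs apothem 1.2 → ∉ W
#3 (2, -1, 0, 1): internal (3.41421, 0.00000); octagon support 3.41421 vs apothem 1.2 → ∉ W
#4 (3, -1, 2, 2): internal (5.12132, -1.29289); octagon support 5.12132 vs apothem 1.2 → ∉ W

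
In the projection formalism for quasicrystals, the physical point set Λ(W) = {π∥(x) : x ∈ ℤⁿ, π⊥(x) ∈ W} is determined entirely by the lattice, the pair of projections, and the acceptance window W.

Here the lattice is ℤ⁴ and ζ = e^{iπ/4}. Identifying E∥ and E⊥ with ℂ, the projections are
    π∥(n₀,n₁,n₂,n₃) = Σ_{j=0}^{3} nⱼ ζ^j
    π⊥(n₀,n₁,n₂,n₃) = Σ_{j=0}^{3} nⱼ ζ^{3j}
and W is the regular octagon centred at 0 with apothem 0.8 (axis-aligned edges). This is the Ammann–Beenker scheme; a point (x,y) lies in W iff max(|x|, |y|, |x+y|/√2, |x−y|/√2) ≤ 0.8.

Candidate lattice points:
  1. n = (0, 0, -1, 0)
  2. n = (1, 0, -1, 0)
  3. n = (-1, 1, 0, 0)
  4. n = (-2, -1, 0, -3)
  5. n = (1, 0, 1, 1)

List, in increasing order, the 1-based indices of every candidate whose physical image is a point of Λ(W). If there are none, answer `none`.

none

Internal map: ζ^{3j} for j=0..3 gives (1,0), (−√2/2,√2/2), (0,−1), (√2/2,√2/2).
#1 (0, 0, -1, 0): internal (0.0000, 1.0000); octagon support 1.0000 vs apothem 0.8 → ∉ W
#2 (1, 0, -1, 0): internal (1.0000, 1.0000); octagon support 1.4142 vs apothem 0.8 → ∉ W
#3 (-1, 1, 0, 0): internal (-1.7071, 0.7071); octagon support 1.7071 vs apothem 0.8 → ∉ W
#4 (-2, -1, 0, -3): internal (-3.4142, -2.8284); octagon support 4.4142 vs apothem 0.8 → ∉ W
#5 (1, 0, 1, 1): internal (1.7071, -0.2929); octagon support 1.7071 vs apothem 0.8 → ∉ W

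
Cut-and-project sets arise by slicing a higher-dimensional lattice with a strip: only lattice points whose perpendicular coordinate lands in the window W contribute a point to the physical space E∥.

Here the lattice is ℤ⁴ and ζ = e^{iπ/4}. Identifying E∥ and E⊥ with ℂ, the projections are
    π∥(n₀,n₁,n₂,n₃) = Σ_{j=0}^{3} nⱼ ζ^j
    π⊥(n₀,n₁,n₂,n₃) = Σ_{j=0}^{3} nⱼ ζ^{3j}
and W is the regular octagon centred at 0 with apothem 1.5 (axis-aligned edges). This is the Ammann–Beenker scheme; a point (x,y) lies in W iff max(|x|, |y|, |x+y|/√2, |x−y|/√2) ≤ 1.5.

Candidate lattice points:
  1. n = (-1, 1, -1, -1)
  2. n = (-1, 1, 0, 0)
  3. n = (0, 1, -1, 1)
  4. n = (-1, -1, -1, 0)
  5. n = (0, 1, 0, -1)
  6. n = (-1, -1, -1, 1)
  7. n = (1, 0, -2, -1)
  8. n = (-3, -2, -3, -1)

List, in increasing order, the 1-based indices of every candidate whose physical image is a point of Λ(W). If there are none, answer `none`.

4, 5, 6, 7

π⊥(n) = n₀ + n₁ζ³ + n₂ζ⁶ + n₃ζ⁹ where ζ = e^{iπ/4}.
candidate 1: n = (-1, 1, -1, -1) → π⊥ ≈ (-2.4142, +1.0000); max(|x|,|y|,|x±y|/√2) = 2.4142 > 1.5 ⇒ ∉ W
candidate 2: n = (-1, 1, 0, 0) → π⊥ ≈ (-1.7071, +0.7071); max(|x|,|y|,|x±y|/√2) = 1.7071 > 1.5 ⇒ ∉ W
candidate 3: n = (0, 1, -1, 1) → π⊥ ≈ (+0.0000, +2.4142); max(|x|,|y|,|x±y|/√2) = 2.4142 > 1.5 ⇒ ∉ W
candidate 4: n = (-1, -1, -1, 0) → π⊥ ≈ (-0.2929, +0.2929); max(|x|,|y|,|x±y|/√2) = 0.4142 ≤ 1.5 ⇒ ∈ W
candidate 5: n = (0, 1, 0, -1) → π⊥ ≈ (-1.4142, +0.0000); max(|x|,|y|,|x±y|/√2) = 1.4142 ≤ 1.5 ⇒ ∈ W
candidate 6: n = (-1, -1, -1, 1) → π⊥ ≈ (+0.4142, +1.0000); max(|x|,|y|,|x±y|/√2) = 1.0000 ≤ 1.5 ⇒ ∈ W
candidate 7: n = (1, 0, -2, -1) → π⊥ ≈ (+0.2929, +1.2929); max(|x|,|y|,|x±y|/√2) = 1.2929 ≤ 1.5 ⇒ ∈ W
candidate 8: n = (-3, -2, -3, -1) → π⊥ ≈ (-2.2929, +0.8787); max(|x|,|y|,|x±y|/√2) = 2.2929 > 1.5 ⇒ ∉ W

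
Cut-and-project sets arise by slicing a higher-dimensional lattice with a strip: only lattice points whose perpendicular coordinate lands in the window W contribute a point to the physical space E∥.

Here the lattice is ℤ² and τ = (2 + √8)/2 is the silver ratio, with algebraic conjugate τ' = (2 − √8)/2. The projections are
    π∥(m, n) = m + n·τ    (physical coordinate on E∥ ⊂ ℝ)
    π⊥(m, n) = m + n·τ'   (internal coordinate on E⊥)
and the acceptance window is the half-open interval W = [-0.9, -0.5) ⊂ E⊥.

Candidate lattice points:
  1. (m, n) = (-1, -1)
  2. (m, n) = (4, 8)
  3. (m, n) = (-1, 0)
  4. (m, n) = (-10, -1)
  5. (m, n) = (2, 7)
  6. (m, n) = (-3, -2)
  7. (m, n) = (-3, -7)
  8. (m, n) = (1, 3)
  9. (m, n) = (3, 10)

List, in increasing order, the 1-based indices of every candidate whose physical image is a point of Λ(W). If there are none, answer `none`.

1, 5

Compute τ' = (2−√8)/2 = -0.41421, so π⊥(m,n) = m -0.41421·n.
[1] lift (-1,-1): star map gives -0.58579; window check -0.9 ≤ -0.58579 < -0.5 is true → IN Λ
[2] lift (4,8): star map gives 0.68629; window check -0.9 ≤ 0.68629 < -0.5 is false → out
[3] lift (-1,0): star map gives -1.00000; window check -0.9 ≤ -1.00000 < -0.5 is false → out
[4] lift (-10,-1): star map gives -9.58579; window check -0.9 ≤ -9.58579 < -0.5 is false → out
[5] lift (2,7): star map gives -0.89949; window check -0.9 ≤ -0.89949 < -0.5 is true → IN Λ
[6] lift (-3,-2): star map gives -2.17157; window check -0.9 ≤ -2.17157 < -0.5 is false → out
[7] lift (-3,-7): star map gives -0.10051; window check -0.9 ≤ -0.10051 < -0.5 is false → out
[8] lift (1,3): star map gives -0.24264; window check -0.9 ≤ -0.24264 < -0.5 is false → out
[9] lift (3,10): star map gives -1.14214; window check -0.9 ≤ -1.14214 < -0.5 is false → out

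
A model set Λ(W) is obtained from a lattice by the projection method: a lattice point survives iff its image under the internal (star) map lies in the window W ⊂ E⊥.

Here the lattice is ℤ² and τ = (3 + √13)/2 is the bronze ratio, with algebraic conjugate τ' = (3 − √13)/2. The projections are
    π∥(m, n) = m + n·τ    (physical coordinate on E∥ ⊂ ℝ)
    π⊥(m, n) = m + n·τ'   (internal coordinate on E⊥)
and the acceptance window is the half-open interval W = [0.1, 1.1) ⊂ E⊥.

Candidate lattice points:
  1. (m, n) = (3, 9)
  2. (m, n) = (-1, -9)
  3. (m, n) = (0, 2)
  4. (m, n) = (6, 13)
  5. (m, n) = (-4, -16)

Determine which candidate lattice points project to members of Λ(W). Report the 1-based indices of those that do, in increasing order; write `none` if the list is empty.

τ' = (3−√13)/2 ≈ -0.3028.
[1] lift (3,9): star map gives 0.2750; window check 0.1 ≤ 0.2750 < 1.1 is true → IN Λ
[2] lift (-1,-9): star map gives 1.7250; window check 0.1 ≤ 1.7250 < 1.1 is false → out
[3] lift (0,2): star map gives -0.6056; window check 0.1 ≤ -0.6056 < 1.1 is false → out
[4] lift (6,13): star map gives 2.0639; window check 0.1 ≤ 2.0639 < 1.1 is false → out
[5] lift (-4,-16): star map gives 0.8444; window check 0.1 ≤ 0.8444 < 1.1 is true → IN Λ

1, 5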